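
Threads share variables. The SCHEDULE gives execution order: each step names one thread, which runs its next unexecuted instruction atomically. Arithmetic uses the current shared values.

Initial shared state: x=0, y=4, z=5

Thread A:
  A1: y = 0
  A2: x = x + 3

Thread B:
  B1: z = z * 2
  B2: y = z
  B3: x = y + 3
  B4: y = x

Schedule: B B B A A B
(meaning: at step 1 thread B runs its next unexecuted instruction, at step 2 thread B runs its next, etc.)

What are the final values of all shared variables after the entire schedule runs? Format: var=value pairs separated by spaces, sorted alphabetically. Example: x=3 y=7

Step 1: thread B executes B1 (z = z * 2). Shared: x=0 y=4 z=10. PCs: A@0 B@1
Step 2: thread B executes B2 (y = z). Shared: x=0 y=10 z=10. PCs: A@0 B@2
Step 3: thread B executes B3 (x = y + 3). Shared: x=13 y=10 z=10. PCs: A@0 B@3
Step 4: thread A executes A1 (y = 0). Shared: x=13 y=0 z=10. PCs: A@1 B@3
Step 5: thread A executes A2 (x = x + 3). Shared: x=16 y=0 z=10. PCs: A@2 B@3
Step 6: thread B executes B4 (y = x). Shared: x=16 y=16 z=10. PCs: A@2 B@4

Answer: x=16 y=16 z=10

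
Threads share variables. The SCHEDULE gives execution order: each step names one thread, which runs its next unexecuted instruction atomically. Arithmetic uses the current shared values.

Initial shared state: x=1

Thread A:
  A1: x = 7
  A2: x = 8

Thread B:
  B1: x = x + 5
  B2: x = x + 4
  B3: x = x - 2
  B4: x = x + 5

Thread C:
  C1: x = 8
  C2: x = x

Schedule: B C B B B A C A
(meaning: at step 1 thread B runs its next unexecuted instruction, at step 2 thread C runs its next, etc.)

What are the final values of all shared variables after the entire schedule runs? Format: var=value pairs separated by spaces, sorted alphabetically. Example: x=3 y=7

Step 1: thread B executes B1 (x = x + 5). Shared: x=6. PCs: A@0 B@1 C@0
Step 2: thread C executes C1 (x = 8). Shared: x=8. PCs: A@0 B@1 C@1
Step 3: thread B executes B2 (x = x + 4). Shared: x=12. PCs: A@0 B@2 C@1
Step 4: thread B executes B3 (x = x - 2). Shared: x=10. PCs: A@0 B@3 C@1
Step 5: thread B executes B4 (x = x + 5). Shared: x=15. PCs: A@0 B@4 C@1
Step 6: thread A executes A1 (x = 7). Shared: x=7. PCs: A@1 B@4 C@1
Step 7: thread C executes C2 (x = x). Shared: x=7. PCs: A@1 B@4 C@2
Step 8: thread A executes A2 (x = 8). Shared: x=8. PCs: A@2 B@4 C@2

Answer: x=8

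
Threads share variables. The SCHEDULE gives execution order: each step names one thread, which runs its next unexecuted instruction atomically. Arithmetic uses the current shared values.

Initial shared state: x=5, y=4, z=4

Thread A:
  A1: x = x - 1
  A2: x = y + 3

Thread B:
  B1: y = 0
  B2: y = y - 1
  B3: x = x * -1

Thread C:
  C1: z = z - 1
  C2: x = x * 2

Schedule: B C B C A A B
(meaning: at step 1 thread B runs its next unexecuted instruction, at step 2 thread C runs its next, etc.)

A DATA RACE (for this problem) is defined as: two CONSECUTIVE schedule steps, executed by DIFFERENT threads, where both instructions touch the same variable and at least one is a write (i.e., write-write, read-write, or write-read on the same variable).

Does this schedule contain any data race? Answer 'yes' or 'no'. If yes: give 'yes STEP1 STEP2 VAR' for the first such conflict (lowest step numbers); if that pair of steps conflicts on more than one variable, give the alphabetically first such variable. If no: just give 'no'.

Answer: yes 4 5 x

Derivation:
Steps 1,2: B(r=-,w=y) vs C(r=z,w=z). No conflict.
Steps 2,3: C(r=z,w=z) vs B(r=y,w=y). No conflict.
Steps 3,4: B(r=y,w=y) vs C(r=x,w=x). No conflict.
Steps 4,5: C(x = x * 2) vs A(x = x - 1). RACE on x (W-W).
Steps 5,6: same thread (A). No race.
Steps 6,7: A(x = y + 3) vs B(x = x * -1). RACE on x (W-W).
First conflict at steps 4,5.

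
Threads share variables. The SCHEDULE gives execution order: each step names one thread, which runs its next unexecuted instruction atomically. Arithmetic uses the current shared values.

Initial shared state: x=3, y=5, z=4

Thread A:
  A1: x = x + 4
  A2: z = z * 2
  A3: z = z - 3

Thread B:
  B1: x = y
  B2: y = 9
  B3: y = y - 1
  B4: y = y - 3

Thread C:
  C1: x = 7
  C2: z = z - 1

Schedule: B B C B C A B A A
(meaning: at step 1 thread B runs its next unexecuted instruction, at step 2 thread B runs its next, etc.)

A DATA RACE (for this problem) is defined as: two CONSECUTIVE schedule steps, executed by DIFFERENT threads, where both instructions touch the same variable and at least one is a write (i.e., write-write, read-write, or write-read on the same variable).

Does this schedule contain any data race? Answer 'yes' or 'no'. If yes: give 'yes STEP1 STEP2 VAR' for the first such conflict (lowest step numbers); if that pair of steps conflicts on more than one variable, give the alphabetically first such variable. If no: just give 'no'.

Steps 1,2: same thread (B). No race.
Steps 2,3: B(r=-,w=y) vs C(r=-,w=x). No conflict.
Steps 3,4: C(r=-,w=x) vs B(r=y,w=y). No conflict.
Steps 4,5: B(r=y,w=y) vs C(r=z,w=z). No conflict.
Steps 5,6: C(r=z,w=z) vs A(r=x,w=x). No conflict.
Steps 6,7: A(r=x,w=x) vs B(r=y,w=y). No conflict.
Steps 7,8: B(r=y,w=y) vs A(r=z,w=z). No conflict.
Steps 8,9: same thread (A). No race.

Answer: no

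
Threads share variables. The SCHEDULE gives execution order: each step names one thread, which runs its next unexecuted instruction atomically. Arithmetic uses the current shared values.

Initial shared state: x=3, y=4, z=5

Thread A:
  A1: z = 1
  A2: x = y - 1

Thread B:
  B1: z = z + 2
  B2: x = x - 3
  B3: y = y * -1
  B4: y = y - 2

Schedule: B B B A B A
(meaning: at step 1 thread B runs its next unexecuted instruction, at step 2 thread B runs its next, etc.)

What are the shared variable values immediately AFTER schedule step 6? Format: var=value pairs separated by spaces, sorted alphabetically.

Step 1: thread B executes B1 (z = z + 2). Shared: x=3 y=4 z=7. PCs: A@0 B@1
Step 2: thread B executes B2 (x = x - 3). Shared: x=0 y=4 z=7. PCs: A@0 B@2
Step 3: thread B executes B3 (y = y * -1). Shared: x=0 y=-4 z=7. PCs: A@0 B@3
Step 4: thread A executes A1 (z = 1). Shared: x=0 y=-4 z=1. PCs: A@1 B@3
Step 5: thread B executes B4 (y = y - 2). Shared: x=0 y=-6 z=1. PCs: A@1 B@4
Step 6: thread A executes A2 (x = y - 1). Shared: x=-7 y=-6 z=1. PCs: A@2 B@4

Answer: x=-7 y=-6 z=1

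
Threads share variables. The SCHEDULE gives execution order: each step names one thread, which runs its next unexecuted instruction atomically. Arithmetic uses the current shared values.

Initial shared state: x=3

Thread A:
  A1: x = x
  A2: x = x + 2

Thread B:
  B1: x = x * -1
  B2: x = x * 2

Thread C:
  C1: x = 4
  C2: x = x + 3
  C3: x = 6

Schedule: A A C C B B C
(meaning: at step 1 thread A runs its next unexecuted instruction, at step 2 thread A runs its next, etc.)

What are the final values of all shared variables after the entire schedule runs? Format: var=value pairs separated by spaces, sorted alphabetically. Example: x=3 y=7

Step 1: thread A executes A1 (x = x). Shared: x=3. PCs: A@1 B@0 C@0
Step 2: thread A executes A2 (x = x + 2). Shared: x=5. PCs: A@2 B@0 C@0
Step 3: thread C executes C1 (x = 4). Shared: x=4. PCs: A@2 B@0 C@1
Step 4: thread C executes C2 (x = x + 3). Shared: x=7. PCs: A@2 B@0 C@2
Step 5: thread B executes B1 (x = x * -1). Shared: x=-7. PCs: A@2 B@1 C@2
Step 6: thread B executes B2 (x = x * 2). Shared: x=-14. PCs: A@2 B@2 C@2
Step 7: thread C executes C3 (x = 6). Shared: x=6. PCs: A@2 B@2 C@3

Answer: x=6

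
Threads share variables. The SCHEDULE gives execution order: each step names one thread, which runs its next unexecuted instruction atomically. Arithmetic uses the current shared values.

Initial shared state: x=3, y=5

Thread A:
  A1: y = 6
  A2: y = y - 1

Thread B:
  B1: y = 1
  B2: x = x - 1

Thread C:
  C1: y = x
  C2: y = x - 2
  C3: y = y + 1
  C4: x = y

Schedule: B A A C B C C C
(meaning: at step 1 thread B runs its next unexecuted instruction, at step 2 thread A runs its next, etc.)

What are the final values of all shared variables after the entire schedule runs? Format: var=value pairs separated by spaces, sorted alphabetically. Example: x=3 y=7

Step 1: thread B executes B1 (y = 1). Shared: x=3 y=1. PCs: A@0 B@1 C@0
Step 2: thread A executes A1 (y = 6). Shared: x=3 y=6. PCs: A@1 B@1 C@0
Step 3: thread A executes A2 (y = y - 1). Shared: x=3 y=5. PCs: A@2 B@1 C@0
Step 4: thread C executes C1 (y = x). Shared: x=3 y=3. PCs: A@2 B@1 C@1
Step 5: thread B executes B2 (x = x - 1). Shared: x=2 y=3. PCs: A@2 B@2 C@1
Step 6: thread C executes C2 (y = x - 2). Shared: x=2 y=0. PCs: A@2 B@2 C@2
Step 7: thread C executes C3 (y = y + 1). Shared: x=2 y=1. PCs: A@2 B@2 C@3
Step 8: thread C executes C4 (x = y). Shared: x=1 y=1. PCs: A@2 B@2 C@4

Answer: x=1 y=1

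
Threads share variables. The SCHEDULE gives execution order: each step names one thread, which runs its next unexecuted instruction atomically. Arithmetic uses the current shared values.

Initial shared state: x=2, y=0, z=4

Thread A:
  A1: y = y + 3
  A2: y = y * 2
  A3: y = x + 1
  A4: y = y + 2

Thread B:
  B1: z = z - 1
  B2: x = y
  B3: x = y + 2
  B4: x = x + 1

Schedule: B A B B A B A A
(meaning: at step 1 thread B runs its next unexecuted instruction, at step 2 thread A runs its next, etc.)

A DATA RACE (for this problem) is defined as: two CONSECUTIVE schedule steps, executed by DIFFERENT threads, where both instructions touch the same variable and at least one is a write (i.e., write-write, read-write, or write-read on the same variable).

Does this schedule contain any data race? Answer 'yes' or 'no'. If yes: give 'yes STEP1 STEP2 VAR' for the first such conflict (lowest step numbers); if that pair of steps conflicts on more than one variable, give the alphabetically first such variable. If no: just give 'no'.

Answer: yes 2 3 y

Derivation:
Steps 1,2: B(r=z,w=z) vs A(r=y,w=y). No conflict.
Steps 2,3: A(y = y + 3) vs B(x = y). RACE on y (W-R).
Steps 3,4: same thread (B). No race.
Steps 4,5: B(x = y + 2) vs A(y = y * 2). RACE on y (R-W).
Steps 5,6: A(r=y,w=y) vs B(r=x,w=x). No conflict.
Steps 6,7: B(x = x + 1) vs A(y = x + 1). RACE on x (W-R).
Steps 7,8: same thread (A). No race.
First conflict at steps 2,3.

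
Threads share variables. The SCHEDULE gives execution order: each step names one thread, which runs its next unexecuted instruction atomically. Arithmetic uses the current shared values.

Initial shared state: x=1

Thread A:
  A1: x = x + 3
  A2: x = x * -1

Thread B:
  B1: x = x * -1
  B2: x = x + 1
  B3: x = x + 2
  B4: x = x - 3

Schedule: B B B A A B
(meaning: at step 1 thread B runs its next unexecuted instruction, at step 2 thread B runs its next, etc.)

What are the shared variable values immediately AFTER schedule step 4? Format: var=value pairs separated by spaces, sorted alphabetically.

Answer: x=5

Derivation:
Step 1: thread B executes B1 (x = x * -1). Shared: x=-1. PCs: A@0 B@1
Step 2: thread B executes B2 (x = x + 1). Shared: x=0. PCs: A@0 B@2
Step 3: thread B executes B3 (x = x + 2). Shared: x=2. PCs: A@0 B@3
Step 4: thread A executes A1 (x = x + 3). Shared: x=5. PCs: A@1 B@3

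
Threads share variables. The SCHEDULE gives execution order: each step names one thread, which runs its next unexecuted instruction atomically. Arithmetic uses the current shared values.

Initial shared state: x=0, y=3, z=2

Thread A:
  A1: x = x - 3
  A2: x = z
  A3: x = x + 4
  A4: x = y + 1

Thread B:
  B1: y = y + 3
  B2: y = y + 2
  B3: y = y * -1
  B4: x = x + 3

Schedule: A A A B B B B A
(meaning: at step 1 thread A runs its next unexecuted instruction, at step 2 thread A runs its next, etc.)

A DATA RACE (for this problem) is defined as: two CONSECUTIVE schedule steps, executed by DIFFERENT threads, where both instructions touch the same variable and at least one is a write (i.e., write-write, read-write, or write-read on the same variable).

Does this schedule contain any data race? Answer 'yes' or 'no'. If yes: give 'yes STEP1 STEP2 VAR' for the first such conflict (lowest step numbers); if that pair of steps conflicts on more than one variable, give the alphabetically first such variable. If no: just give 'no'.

Steps 1,2: same thread (A). No race.
Steps 2,3: same thread (A). No race.
Steps 3,4: A(r=x,w=x) vs B(r=y,w=y). No conflict.
Steps 4,5: same thread (B). No race.
Steps 5,6: same thread (B). No race.
Steps 6,7: same thread (B). No race.
Steps 7,8: B(x = x + 3) vs A(x = y + 1). RACE on x (W-W).
First conflict at steps 7,8.

Answer: yes 7 8 x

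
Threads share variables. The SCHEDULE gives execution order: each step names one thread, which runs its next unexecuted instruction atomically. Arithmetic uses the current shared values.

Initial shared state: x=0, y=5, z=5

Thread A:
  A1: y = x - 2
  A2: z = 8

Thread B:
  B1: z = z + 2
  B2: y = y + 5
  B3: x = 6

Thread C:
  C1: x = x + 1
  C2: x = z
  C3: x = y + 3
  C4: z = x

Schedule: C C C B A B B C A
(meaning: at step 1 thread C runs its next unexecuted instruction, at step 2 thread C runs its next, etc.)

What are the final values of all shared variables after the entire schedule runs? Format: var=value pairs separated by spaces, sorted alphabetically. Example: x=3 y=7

Step 1: thread C executes C1 (x = x + 1). Shared: x=1 y=5 z=5. PCs: A@0 B@0 C@1
Step 2: thread C executes C2 (x = z). Shared: x=5 y=5 z=5. PCs: A@0 B@0 C@2
Step 3: thread C executes C3 (x = y + 3). Shared: x=8 y=5 z=5. PCs: A@0 B@0 C@3
Step 4: thread B executes B1 (z = z + 2). Shared: x=8 y=5 z=7. PCs: A@0 B@1 C@3
Step 5: thread A executes A1 (y = x - 2). Shared: x=8 y=6 z=7. PCs: A@1 B@1 C@3
Step 6: thread B executes B2 (y = y + 5). Shared: x=8 y=11 z=7. PCs: A@1 B@2 C@3
Step 7: thread B executes B3 (x = 6). Shared: x=6 y=11 z=7. PCs: A@1 B@3 C@3
Step 8: thread C executes C4 (z = x). Shared: x=6 y=11 z=6. PCs: A@1 B@3 C@4
Step 9: thread A executes A2 (z = 8). Shared: x=6 y=11 z=8. PCs: A@2 B@3 C@4

Answer: x=6 y=11 z=8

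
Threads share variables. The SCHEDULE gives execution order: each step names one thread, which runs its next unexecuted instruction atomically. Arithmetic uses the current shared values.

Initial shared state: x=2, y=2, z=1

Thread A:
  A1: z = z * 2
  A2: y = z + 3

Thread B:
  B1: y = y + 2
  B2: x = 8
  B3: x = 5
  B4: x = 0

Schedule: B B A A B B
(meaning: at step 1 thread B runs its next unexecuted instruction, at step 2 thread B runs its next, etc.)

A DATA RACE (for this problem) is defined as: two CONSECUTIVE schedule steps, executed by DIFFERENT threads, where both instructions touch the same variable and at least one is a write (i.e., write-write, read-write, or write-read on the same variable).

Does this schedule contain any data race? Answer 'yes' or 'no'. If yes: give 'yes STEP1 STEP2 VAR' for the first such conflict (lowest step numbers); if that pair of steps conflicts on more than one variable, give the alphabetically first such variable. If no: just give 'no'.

Answer: no

Derivation:
Steps 1,2: same thread (B). No race.
Steps 2,3: B(r=-,w=x) vs A(r=z,w=z). No conflict.
Steps 3,4: same thread (A). No race.
Steps 4,5: A(r=z,w=y) vs B(r=-,w=x). No conflict.
Steps 5,6: same thread (B). No race.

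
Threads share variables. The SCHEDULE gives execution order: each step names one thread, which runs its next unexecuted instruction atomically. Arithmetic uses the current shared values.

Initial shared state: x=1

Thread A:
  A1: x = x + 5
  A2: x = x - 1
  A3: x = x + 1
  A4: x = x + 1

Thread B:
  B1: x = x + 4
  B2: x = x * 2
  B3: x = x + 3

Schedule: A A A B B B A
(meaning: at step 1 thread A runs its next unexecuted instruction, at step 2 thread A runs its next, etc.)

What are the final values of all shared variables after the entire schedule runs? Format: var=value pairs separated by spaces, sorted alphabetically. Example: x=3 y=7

Step 1: thread A executes A1 (x = x + 5). Shared: x=6. PCs: A@1 B@0
Step 2: thread A executes A2 (x = x - 1). Shared: x=5. PCs: A@2 B@0
Step 3: thread A executes A3 (x = x + 1). Shared: x=6. PCs: A@3 B@0
Step 4: thread B executes B1 (x = x + 4). Shared: x=10. PCs: A@3 B@1
Step 5: thread B executes B2 (x = x * 2). Shared: x=20. PCs: A@3 B@2
Step 6: thread B executes B3 (x = x + 3). Shared: x=23. PCs: A@3 B@3
Step 7: thread A executes A4 (x = x + 1). Shared: x=24. PCs: A@4 B@3

Answer: x=24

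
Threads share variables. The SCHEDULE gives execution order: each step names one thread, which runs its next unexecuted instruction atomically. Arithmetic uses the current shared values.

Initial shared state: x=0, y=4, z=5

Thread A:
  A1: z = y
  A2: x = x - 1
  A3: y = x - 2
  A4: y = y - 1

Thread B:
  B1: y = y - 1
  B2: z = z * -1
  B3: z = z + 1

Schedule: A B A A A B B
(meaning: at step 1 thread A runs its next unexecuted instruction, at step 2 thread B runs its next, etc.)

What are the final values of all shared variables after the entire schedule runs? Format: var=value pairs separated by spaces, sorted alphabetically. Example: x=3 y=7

Step 1: thread A executes A1 (z = y). Shared: x=0 y=4 z=4. PCs: A@1 B@0
Step 2: thread B executes B1 (y = y - 1). Shared: x=0 y=3 z=4. PCs: A@1 B@1
Step 3: thread A executes A2 (x = x - 1). Shared: x=-1 y=3 z=4. PCs: A@2 B@1
Step 4: thread A executes A3 (y = x - 2). Shared: x=-1 y=-3 z=4. PCs: A@3 B@1
Step 5: thread A executes A4 (y = y - 1). Shared: x=-1 y=-4 z=4. PCs: A@4 B@1
Step 6: thread B executes B2 (z = z * -1). Shared: x=-1 y=-4 z=-4. PCs: A@4 B@2
Step 7: thread B executes B3 (z = z + 1). Shared: x=-1 y=-4 z=-3. PCs: A@4 B@3

Answer: x=-1 y=-4 z=-3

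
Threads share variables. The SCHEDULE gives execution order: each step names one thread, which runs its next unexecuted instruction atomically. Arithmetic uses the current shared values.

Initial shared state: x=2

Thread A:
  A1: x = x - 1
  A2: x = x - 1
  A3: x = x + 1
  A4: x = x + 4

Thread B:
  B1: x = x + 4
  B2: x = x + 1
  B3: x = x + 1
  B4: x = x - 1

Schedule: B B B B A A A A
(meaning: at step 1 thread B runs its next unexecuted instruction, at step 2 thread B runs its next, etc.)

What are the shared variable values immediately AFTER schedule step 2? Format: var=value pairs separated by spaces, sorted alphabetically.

Step 1: thread B executes B1 (x = x + 4). Shared: x=6. PCs: A@0 B@1
Step 2: thread B executes B2 (x = x + 1). Shared: x=7. PCs: A@0 B@2

Answer: x=7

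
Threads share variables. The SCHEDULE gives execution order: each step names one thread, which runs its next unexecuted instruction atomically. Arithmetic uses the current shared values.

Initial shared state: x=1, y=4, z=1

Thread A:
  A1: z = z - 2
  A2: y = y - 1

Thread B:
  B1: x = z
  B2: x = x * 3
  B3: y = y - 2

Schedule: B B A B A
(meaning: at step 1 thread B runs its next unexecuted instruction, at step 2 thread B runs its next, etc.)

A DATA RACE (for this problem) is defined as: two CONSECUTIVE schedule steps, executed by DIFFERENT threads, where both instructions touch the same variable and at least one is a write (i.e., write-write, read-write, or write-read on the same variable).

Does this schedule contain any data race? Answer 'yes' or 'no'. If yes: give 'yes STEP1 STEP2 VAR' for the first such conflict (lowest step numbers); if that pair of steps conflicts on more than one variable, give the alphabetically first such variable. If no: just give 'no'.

Answer: yes 4 5 y

Derivation:
Steps 1,2: same thread (B). No race.
Steps 2,3: B(r=x,w=x) vs A(r=z,w=z). No conflict.
Steps 3,4: A(r=z,w=z) vs B(r=y,w=y). No conflict.
Steps 4,5: B(y = y - 2) vs A(y = y - 1). RACE on y (W-W).
First conflict at steps 4,5.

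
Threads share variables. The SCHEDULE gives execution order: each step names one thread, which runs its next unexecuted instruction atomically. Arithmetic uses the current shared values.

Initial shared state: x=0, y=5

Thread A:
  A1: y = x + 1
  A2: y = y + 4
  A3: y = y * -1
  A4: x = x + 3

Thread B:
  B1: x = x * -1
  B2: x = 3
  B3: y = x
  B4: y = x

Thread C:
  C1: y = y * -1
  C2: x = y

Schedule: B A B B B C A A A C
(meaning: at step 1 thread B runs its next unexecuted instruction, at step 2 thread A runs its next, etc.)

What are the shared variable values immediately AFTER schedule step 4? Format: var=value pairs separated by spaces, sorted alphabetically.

Answer: x=3 y=3

Derivation:
Step 1: thread B executes B1 (x = x * -1). Shared: x=0 y=5. PCs: A@0 B@1 C@0
Step 2: thread A executes A1 (y = x + 1). Shared: x=0 y=1. PCs: A@1 B@1 C@0
Step 3: thread B executes B2 (x = 3). Shared: x=3 y=1. PCs: A@1 B@2 C@0
Step 4: thread B executes B3 (y = x). Shared: x=3 y=3. PCs: A@1 B@3 C@0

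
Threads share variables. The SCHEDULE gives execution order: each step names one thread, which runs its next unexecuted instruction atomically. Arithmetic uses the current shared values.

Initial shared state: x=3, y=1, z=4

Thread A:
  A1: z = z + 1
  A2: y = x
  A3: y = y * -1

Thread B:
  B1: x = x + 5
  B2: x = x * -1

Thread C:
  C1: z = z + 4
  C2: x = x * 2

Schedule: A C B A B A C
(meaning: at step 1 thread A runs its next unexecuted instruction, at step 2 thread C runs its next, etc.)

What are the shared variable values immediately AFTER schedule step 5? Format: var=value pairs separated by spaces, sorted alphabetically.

Step 1: thread A executes A1 (z = z + 1). Shared: x=3 y=1 z=5. PCs: A@1 B@0 C@0
Step 2: thread C executes C1 (z = z + 4). Shared: x=3 y=1 z=9. PCs: A@1 B@0 C@1
Step 3: thread B executes B1 (x = x + 5). Shared: x=8 y=1 z=9. PCs: A@1 B@1 C@1
Step 4: thread A executes A2 (y = x). Shared: x=8 y=8 z=9. PCs: A@2 B@1 C@1
Step 5: thread B executes B2 (x = x * -1). Shared: x=-8 y=8 z=9. PCs: A@2 B@2 C@1

Answer: x=-8 y=8 z=9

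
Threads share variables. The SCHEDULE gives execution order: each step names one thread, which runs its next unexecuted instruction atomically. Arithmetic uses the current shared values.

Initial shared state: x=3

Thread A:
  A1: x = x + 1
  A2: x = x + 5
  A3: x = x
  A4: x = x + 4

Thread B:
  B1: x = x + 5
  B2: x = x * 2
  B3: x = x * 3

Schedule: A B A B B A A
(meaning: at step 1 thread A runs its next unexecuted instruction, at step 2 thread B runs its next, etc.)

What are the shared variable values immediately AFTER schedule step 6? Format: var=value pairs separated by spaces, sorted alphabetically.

Answer: x=84

Derivation:
Step 1: thread A executes A1 (x = x + 1). Shared: x=4. PCs: A@1 B@0
Step 2: thread B executes B1 (x = x + 5). Shared: x=9. PCs: A@1 B@1
Step 3: thread A executes A2 (x = x + 5). Shared: x=14. PCs: A@2 B@1
Step 4: thread B executes B2 (x = x * 2). Shared: x=28. PCs: A@2 B@2
Step 5: thread B executes B3 (x = x * 3). Shared: x=84. PCs: A@2 B@3
Step 6: thread A executes A3 (x = x). Shared: x=84. PCs: A@3 B@3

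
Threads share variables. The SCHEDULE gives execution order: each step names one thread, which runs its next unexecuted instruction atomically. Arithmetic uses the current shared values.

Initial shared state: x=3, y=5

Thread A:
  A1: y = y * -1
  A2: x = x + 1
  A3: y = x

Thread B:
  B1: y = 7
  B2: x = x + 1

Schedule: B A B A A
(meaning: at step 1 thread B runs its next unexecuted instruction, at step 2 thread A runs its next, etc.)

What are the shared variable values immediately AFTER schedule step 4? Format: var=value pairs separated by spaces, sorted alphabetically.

Answer: x=5 y=-7

Derivation:
Step 1: thread B executes B1 (y = 7). Shared: x=3 y=7. PCs: A@0 B@1
Step 2: thread A executes A1 (y = y * -1). Shared: x=3 y=-7. PCs: A@1 B@1
Step 3: thread B executes B2 (x = x + 1). Shared: x=4 y=-7. PCs: A@1 B@2
Step 4: thread A executes A2 (x = x + 1). Shared: x=5 y=-7. PCs: A@2 B@2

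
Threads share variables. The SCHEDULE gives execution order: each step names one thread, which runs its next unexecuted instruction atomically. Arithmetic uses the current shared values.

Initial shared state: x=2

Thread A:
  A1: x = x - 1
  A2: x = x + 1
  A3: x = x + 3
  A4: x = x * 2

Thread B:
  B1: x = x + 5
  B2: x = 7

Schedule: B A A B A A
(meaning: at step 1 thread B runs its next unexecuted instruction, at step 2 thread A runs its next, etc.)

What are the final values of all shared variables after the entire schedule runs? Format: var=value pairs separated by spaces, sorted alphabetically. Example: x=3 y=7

Step 1: thread B executes B1 (x = x + 5). Shared: x=7. PCs: A@0 B@1
Step 2: thread A executes A1 (x = x - 1). Shared: x=6. PCs: A@1 B@1
Step 3: thread A executes A2 (x = x + 1). Shared: x=7. PCs: A@2 B@1
Step 4: thread B executes B2 (x = 7). Shared: x=7. PCs: A@2 B@2
Step 5: thread A executes A3 (x = x + 3). Shared: x=10. PCs: A@3 B@2
Step 6: thread A executes A4 (x = x * 2). Shared: x=20. PCs: A@4 B@2

Answer: x=20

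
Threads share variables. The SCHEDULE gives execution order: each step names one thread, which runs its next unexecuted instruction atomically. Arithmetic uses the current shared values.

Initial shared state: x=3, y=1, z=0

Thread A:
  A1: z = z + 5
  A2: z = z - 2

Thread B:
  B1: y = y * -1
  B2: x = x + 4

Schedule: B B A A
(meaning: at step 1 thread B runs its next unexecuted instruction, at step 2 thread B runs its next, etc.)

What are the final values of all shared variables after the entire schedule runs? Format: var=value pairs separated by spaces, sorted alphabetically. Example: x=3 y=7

Answer: x=7 y=-1 z=3

Derivation:
Step 1: thread B executes B1 (y = y * -1). Shared: x=3 y=-1 z=0. PCs: A@0 B@1
Step 2: thread B executes B2 (x = x + 4). Shared: x=7 y=-1 z=0. PCs: A@0 B@2
Step 3: thread A executes A1 (z = z + 5). Shared: x=7 y=-1 z=5. PCs: A@1 B@2
Step 4: thread A executes A2 (z = z - 2). Shared: x=7 y=-1 z=3. PCs: A@2 B@2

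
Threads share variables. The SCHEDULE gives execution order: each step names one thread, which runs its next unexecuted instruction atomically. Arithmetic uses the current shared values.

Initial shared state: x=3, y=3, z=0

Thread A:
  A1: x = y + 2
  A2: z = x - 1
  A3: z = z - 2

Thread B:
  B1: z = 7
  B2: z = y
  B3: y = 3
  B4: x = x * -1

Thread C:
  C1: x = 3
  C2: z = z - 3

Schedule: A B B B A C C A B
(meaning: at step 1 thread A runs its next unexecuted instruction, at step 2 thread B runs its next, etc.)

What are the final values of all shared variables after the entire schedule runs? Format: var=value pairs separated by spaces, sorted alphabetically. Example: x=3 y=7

Answer: x=-3 y=3 z=-1

Derivation:
Step 1: thread A executes A1 (x = y + 2). Shared: x=5 y=3 z=0. PCs: A@1 B@0 C@0
Step 2: thread B executes B1 (z = 7). Shared: x=5 y=3 z=7. PCs: A@1 B@1 C@0
Step 3: thread B executes B2 (z = y). Shared: x=5 y=3 z=3. PCs: A@1 B@2 C@0
Step 4: thread B executes B3 (y = 3). Shared: x=5 y=3 z=3. PCs: A@1 B@3 C@0
Step 5: thread A executes A2 (z = x - 1). Shared: x=5 y=3 z=4. PCs: A@2 B@3 C@0
Step 6: thread C executes C1 (x = 3). Shared: x=3 y=3 z=4. PCs: A@2 B@3 C@1
Step 7: thread C executes C2 (z = z - 3). Shared: x=3 y=3 z=1. PCs: A@2 B@3 C@2
Step 8: thread A executes A3 (z = z - 2). Shared: x=3 y=3 z=-1. PCs: A@3 B@3 C@2
Step 9: thread B executes B4 (x = x * -1). Shared: x=-3 y=3 z=-1. PCs: A@3 B@4 C@2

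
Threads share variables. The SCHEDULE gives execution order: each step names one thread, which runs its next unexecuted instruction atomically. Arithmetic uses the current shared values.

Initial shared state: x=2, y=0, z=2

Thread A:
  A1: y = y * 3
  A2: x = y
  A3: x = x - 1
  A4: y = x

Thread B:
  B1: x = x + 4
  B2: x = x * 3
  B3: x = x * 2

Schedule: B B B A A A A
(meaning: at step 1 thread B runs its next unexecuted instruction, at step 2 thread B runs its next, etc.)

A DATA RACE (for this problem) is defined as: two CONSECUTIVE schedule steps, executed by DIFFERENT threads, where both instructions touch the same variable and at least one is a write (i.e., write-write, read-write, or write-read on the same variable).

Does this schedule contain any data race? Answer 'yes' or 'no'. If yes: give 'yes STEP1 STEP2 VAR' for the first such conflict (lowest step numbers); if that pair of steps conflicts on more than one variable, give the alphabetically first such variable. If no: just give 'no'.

Answer: no

Derivation:
Steps 1,2: same thread (B). No race.
Steps 2,3: same thread (B). No race.
Steps 3,4: B(r=x,w=x) vs A(r=y,w=y). No conflict.
Steps 4,5: same thread (A). No race.
Steps 5,6: same thread (A). No race.
Steps 6,7: same thread (A). No race.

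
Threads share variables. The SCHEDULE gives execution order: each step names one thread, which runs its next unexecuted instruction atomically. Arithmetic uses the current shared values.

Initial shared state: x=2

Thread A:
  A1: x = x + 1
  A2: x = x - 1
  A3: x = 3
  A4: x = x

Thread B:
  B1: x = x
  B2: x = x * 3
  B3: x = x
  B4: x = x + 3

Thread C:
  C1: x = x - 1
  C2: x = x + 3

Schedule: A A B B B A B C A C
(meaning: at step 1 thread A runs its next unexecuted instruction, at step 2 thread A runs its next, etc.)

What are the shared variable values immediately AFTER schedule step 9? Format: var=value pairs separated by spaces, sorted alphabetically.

Step 1: thread A executes A1 (x = x + 1). Shared: x=3. PCs: A@1 B@0 C@0
Step 2: thread A executes A2 (x = x - 1). Shared: x=2. PCs: A@2 B@0 C@0
Step 3: thread B executes B1 (x = x). Shared: x=2. PCs: A@2 B@1 C@0
Step 4: thread B executes B2 (x = x * 3). Shared: x=6. PCs: A@2 B@2 C@0
Step 5: thread B executes B3 (x = x). Shared: x=6. PCs: A@2 B@3 C@0
Step 6: thread A executes A3 (x = 3). Shared: x=3. PCs: A@3 B@3 C@0
Step 7: thread B executes B4 (x = x + 3). Shared: x=6. PCs: A@3 B@4 C@0
Step 8: thread C executes C1 (x = x - 1). Shared: x=5. PCs: A@3 B@4 C@1
Step 9: thread A executes A4 (x = x). Shared: x=5. PCs: A@4 B@4 C@1

Answer: x=5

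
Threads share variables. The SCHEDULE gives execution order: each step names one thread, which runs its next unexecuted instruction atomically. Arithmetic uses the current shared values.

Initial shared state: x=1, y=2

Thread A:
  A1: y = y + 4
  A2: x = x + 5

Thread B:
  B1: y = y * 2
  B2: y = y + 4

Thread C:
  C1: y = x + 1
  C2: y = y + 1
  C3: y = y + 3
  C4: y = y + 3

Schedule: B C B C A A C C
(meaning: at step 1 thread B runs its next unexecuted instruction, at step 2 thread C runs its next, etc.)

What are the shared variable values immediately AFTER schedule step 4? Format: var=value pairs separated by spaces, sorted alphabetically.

Step 1: thread B executes B1 (y = y * 2). Shared: x=1 y=4. PCs: A@0 B@1 C@0
Step 2: thread C executes C1 (y = x + 1). Shared: x=1 y=2. PCs: A@0 B@1 C@1
Step 3: thread B executes B2 (y = y + 4). Shared: x=1 y=6. PCs: A@0 B@2 C@1
Step 4: thread C executes C2 (y = y + 1). Shared: x=1 y=7. PCs: A@0 B@2 C@2

Answer: x=1 y=7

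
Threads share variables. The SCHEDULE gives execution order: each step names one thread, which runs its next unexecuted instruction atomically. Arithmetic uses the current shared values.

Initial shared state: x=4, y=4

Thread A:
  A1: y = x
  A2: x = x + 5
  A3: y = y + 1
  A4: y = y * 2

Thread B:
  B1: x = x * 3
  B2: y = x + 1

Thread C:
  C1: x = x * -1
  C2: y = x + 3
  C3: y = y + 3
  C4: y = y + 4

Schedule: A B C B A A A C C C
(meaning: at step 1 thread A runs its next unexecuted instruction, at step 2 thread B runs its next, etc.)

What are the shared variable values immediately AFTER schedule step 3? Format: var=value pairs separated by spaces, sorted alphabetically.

Answer: x=-12 y=4

Derivation:
Step 1: thread A executes A1 (y = x). Shared: x=4 y=4. PCs: A@1 B@0 C@0
Step 2: thread B executes B1 (x = x * 3). Shared: x=12 y=4. PCs: A@1 B@1 C@0
Step 3: thread C executes C1 (x = x * -1). Shared: x=-12 y=4. PCs: A@1 B@1 C@1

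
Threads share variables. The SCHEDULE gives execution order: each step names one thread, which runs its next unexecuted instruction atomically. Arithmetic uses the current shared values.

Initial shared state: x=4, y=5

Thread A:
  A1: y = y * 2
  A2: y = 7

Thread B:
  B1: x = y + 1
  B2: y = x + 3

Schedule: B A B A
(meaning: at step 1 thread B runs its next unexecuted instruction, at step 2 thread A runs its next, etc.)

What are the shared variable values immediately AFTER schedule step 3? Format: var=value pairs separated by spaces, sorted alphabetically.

Answer: x=6 y=9

Derivation:
Step 1: thread B executes B1 (x = y + 1). Shared: x=6 y=5. PCs: A@0 B@1
Step 2: thread A executes A1 (y = y * 2). Shared: x=6 y=10. PCs: A@1 B@1
Step 3: thread B executes B2 (y = x + 3). Shared: x=6 y=9. PCs: A@1 B@2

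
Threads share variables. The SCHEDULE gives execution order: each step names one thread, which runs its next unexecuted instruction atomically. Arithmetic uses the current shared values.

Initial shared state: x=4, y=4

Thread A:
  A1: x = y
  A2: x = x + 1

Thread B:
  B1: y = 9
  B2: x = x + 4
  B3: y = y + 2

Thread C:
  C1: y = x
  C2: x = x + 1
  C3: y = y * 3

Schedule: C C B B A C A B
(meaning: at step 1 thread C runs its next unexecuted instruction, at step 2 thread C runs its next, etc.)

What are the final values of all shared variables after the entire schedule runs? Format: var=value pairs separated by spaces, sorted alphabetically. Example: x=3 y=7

Answer: x=10 y=29

Derivation:
Step 1: thread C executes C1 (y = x). Shared: x=4 y=4. PCs: A@0 B@0 C@1
Step 2: thread C executes C2 (x = x + 1). Shared: x=5 y=4. PCs: A@0 B@0 C@2
Step 3: thread B executes B1 (y = 9). Shared: x=5 y=9. PCs: A@0 B@1 C@2
Step 4: thread B executes B2 (x = x + 4). Shared: x=9 y=9. PCs: A@0 B@2 C@2
Step 5: thread A executes A1 (x = y). Shared: x=9 y=9. PCs: A@1 B@2 C@2
Step 6: thread C executes C3 (y = y * 3). Shared: x=9 y=27. PCs: A@1 B@2 C@3
Step 7: thread A executes A2 (x = x + 1). Shared: x=10 y=27. PCs: A@2 B@2 C@3
Step 8: thread B executes B3 (y = y + 2). Shared: x=10 y=29. PCs: A@2 B@3 C@3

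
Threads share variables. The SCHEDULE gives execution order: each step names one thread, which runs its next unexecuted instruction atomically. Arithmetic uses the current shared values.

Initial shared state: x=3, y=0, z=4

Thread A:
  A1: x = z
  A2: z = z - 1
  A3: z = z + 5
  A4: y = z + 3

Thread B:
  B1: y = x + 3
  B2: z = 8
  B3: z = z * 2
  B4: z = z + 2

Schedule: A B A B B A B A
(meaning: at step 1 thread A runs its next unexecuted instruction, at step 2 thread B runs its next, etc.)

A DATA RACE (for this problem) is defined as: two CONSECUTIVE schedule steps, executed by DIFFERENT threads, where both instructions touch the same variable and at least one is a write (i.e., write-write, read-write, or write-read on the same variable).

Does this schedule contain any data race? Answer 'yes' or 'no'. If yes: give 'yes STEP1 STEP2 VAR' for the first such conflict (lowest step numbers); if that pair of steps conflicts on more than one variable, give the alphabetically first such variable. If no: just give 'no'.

Answer: yes 1 2 x

Derivation:
Steps 1,2: A(x = z) vs B(y = x + 3). RACE on x (W-R).
Steps 2,3: B(r=x,w=y) vs A(r=z,w=z). No conflict.
Steps 3,4: A(z = z - 1) vs B(z = 8). RACE on z (W-W).
Steps 4,5: same thread (B). No race.
Steps 5,6: B(z = z * 2) vs A(z = z + 5). RACE on z (W-W).
Steps 6,7: A(z = z + 5) vs B(z = z + 2). RACE on z (W-W).
Steps 7,8: B(z = z + 2) vs A(y = z + 3). RACE on z (W-R).
First conflict at steps 1,2.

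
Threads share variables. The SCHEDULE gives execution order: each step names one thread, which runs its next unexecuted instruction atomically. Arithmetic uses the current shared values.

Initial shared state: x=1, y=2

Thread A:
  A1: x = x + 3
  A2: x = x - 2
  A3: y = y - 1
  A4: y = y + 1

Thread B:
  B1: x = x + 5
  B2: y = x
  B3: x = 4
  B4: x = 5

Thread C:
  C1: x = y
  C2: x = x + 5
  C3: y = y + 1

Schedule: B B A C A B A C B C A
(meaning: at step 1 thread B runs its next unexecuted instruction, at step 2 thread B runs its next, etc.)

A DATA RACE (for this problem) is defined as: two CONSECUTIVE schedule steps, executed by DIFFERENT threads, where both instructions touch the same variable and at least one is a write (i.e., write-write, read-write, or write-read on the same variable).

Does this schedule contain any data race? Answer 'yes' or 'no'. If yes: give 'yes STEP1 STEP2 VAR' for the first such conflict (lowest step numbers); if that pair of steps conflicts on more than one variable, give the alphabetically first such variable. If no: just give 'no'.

Steps 1,2: same thread (B). No race.
Steps 2,3: B(y = x) vs A(x = x + 3). RACE on x (R-W).
Steps 3,4: A(x = x + 3) vs C(x = y). RACE on x (W-W).
Steps 4,5: C(x = y) vs A(x = x - 2). RACE on x (W-W).
Steps 5,6: A(x = x - 2) vs B(x = 4). RACE on x (W-W).
Steps 6,7: B(r=-,w=x) vs A(r=y,w=y). No conflict.
Steps 7,8: A(r=y,w=y) vs C(r=x,w=x). No conflict.
Steps 8,9: C(x = x + 5) vs B(x = 5). RACE on x (W-W).
Steps 9,10: B(r=-,w=x) vs C(r=y,w=y). No conflict.
Steps 10,11: C(y = y + 1) vs A(y = y + 1). RACE on y (W-W).
First conflict at steps 2,3.

Answer: yes 2 3 x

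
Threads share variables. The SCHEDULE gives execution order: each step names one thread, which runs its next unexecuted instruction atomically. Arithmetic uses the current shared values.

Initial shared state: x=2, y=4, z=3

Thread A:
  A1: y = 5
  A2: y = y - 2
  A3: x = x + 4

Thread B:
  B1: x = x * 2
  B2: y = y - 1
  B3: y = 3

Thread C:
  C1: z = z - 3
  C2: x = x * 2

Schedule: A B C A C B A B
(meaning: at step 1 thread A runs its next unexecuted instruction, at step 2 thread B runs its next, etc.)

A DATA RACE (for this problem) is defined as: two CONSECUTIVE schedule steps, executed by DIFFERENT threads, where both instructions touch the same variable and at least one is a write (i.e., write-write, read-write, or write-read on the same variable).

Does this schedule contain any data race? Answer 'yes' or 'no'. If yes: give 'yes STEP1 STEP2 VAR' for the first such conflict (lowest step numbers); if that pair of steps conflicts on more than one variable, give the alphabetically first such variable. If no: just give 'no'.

Answer: no

Derivation:
Steps 1,2: A(r=-,w=y) vs B(r=x,w=x). No conflict.
Steps 2,3: B(r=x,w=x) vs C(r=z,w=z). No conflict.
Steps 3,4: C(r=z,w=z) vs A(r=y,w=y). No conflict.
Steps 4,5: A(r=y,w=y) vs C(r=x,w=x). No conflict.
Steps 5,6: C(r=x,w=x) vs B(r=y,w=y). No conflict.
Steps 6,7: B(r=y,w=y) vs A(r=x,w=x). No conflict.
Steps 7,8: A(r=x,w=x) vs B(r=-,w=y). No conflict.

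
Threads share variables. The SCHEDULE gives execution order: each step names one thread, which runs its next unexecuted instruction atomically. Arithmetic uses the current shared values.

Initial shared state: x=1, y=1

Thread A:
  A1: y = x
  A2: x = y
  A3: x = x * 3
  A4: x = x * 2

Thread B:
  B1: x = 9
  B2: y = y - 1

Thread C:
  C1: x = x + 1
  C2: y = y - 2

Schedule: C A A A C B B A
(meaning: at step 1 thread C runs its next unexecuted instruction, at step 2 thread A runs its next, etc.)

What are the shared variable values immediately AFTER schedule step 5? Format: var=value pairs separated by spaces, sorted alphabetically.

Answer: x=6 y=0

Derivation:
Step 1: thread C executes C1 (x = x + 1). Shared: x=2 y=1. PCs: A@0 B@0 C@1
Step 2: thread A executes A1 (y = x). Shared: x=2 y=2. PCs: A@1 B@0 C@1
Step 3: thread A executes A2 (x = y). Shared: x=2 y=2. PCs: A@2 B@0 C@1
Step 4: thread A executes A3 (x = x * 3). Shared: x=6 y=2. PCs: A@3 B@0 C@1
Step 5: thread C executes C2 (y = y - 2). Shared: x=6 y=0. PCs: A@3 B@0 C@2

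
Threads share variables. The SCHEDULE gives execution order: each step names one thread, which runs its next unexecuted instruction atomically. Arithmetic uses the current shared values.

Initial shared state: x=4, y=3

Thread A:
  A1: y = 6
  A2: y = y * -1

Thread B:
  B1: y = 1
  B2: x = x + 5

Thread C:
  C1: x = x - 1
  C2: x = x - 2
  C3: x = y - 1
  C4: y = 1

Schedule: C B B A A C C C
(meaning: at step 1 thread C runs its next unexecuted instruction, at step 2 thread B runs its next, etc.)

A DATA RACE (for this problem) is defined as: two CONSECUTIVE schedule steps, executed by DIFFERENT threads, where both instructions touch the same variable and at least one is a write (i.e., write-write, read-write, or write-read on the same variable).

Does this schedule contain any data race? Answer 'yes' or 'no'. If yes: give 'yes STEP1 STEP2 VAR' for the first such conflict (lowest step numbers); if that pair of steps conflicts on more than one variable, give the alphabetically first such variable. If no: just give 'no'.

Steps 1,2: C(r=x,w=x) vs B(r=-,w=y). No conflict.
Steps 2,3: same thread (B). No race.
Steps 3,4: B(r=x,w=x) vs A(r=-,w=y). No conflict.
Steps 4,5: same thread (A). No race.
Steps 5,6: A(r=y,w=y) vs C(r=x,w=x). No conflict.
Steps 6,7: same thread (C). No race.
Steps 7,8: same thread (C). No race.

Answer: no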